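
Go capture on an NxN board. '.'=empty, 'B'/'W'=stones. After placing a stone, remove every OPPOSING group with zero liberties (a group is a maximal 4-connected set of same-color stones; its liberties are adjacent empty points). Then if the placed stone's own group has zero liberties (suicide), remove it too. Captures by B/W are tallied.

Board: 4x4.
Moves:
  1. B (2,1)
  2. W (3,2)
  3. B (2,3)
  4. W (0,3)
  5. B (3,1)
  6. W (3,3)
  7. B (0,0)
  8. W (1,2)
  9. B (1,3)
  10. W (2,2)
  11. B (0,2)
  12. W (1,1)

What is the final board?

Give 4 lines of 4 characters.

Answer: B.BW
.WW.
.BW.
.BWW

Derivation:
Move 1: B@(2,1) -> caps B=0 W=0
Move 2: W@(3,2) -> caps B=0 W=0
Move 3: B@(2,3) -> caps B=0 W=0
Move 4: W@(0,3) -> caps B=0 W=0
Move 5: B@(3,1) -> caps B=0 W=0
Move 6: W@(3,3) -> caps B=0 W=0
Move 7: B@(0,0) -> caps B=0 W=0
Move 8: W@(1,2) -> caps B=0 W=0
Move 9: B@(1,3) -> caps B=0 W=0
Move 10: W@(2,2) -> caps B=0 W=2
Move 11: B@(0,2) -> caps B=0 W=2
Move 12: W@(1,1) -> caps B=0 W=2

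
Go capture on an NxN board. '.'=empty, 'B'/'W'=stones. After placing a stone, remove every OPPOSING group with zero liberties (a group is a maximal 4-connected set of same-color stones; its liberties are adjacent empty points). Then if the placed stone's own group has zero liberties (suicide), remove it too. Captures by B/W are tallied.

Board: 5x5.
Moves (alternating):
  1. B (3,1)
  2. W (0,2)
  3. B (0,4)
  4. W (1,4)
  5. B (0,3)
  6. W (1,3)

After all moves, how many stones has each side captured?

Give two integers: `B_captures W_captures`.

Answer: 0 2

Derivation:
Move 1: B@(3,1) -> caps B=0 W=0
Move 2: W@(0,2) -> caps B=0 W=0
Move 3: B@(0,4) -> caps B=0 W=0
Move 4: W@(1,4) -> caps B=0 W=0
Move 5: B@(0,3) -> caps B=0 W=0
Move 6: W@(1,3) -> caps B=0 W=2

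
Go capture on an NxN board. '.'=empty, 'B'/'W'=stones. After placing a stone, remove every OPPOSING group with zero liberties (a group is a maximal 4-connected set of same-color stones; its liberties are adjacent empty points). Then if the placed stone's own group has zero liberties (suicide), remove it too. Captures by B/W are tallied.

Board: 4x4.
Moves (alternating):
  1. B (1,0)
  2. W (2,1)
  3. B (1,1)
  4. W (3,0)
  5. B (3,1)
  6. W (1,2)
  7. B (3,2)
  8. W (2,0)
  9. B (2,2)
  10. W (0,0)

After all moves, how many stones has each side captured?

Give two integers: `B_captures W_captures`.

Answer: 3 0

Derivation:
Move 1: B@(1,0) -> caps B=0 W=0
Move 2: W@(2,1) -> caps B=0 W=0
Move 3: B@(1,1) -> caps B=0 W=0
Move 4: W@(3,0) -> caps B=0 W=0
Move 5: B@(3,1) -> caps B=0 W=0
Move 6: W@(1,2) -> caps B=0 W=0
Move 7: B@(3,2) -> caps B=0 W=0
Move 8: W@(2,0) -> caps B=0 W=0
Move 9: B@(2,2) -> caps B=3 W=0
Move 10: W@(0,0) -> caps B=3 W=0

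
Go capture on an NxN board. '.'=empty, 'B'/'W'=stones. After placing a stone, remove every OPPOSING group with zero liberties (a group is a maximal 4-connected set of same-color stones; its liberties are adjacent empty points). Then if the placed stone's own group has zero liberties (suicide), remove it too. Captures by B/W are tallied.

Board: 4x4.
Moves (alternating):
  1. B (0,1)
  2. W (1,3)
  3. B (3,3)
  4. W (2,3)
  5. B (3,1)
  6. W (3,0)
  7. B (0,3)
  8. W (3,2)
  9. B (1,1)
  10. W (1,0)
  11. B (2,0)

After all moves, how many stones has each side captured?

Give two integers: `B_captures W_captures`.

Answer: 1 1

Derivation:
Move 1: B@(0,1) -> caps B=0 W=0
Move 2: W@(1,3) -> caps B=0 W=0
Move 3: B@(3,3) -> caps B=0 W=0
Move 4: W@(2,3) -> caps B=0 W=0
Move 5: B@(3,1) -> caps B=0 W=0
Move 6: W@(3,0) -> caps B=0 W=0
Move 7: B@(0,3) -> caps B=0 W=0
Move 8: W@(3,2) -> caps B=0 W=1
Move 9: B@(1,1) -> caps B=0 W=1
Move 10: W@(1,0) -> caps B=0 W=1
Move 11: B@(2,0) -> caps B=1 W=1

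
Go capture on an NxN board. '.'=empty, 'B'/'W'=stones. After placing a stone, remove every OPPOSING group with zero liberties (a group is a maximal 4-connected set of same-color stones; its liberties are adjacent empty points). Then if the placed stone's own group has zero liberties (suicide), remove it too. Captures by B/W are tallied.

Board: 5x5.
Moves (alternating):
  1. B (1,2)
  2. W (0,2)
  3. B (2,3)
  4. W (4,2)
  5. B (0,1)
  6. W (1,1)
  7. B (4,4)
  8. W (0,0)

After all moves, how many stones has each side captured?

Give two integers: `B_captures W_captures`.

Answer: 0 1

Derivation:
Move 1: B@(1,2) -> caps B=0 W=0
Move 2: W@(0,2) -> caps B=0 W=0
Move 3: B@(2,3) -> caps B=0 W=0
Move 4: W@(4,2) -> caps B=0 W=0
Move 5: B@(0,1) -> caps B=0 W=0
Move 6: W@(1,1) -> caps B=0 W=0
Move 7: B@(4,4) -> caps B=0 W=0
Move 8: W@(0,0) -> caps B=0 W=1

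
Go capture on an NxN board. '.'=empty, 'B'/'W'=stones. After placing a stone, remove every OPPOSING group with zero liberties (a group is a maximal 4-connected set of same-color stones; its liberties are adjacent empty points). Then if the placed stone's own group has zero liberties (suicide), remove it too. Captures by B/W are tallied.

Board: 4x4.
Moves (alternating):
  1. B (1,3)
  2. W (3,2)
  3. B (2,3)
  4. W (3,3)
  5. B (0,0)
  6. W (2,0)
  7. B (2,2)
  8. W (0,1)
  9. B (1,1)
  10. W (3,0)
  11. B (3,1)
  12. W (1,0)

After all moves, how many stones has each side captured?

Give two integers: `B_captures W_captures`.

Answer: 2 1

Derivation:
Move 1: B@(1,3) -> caps B=0 W=0
Move 2: W@(3,2) -> caps B=0 W=0
Move 3: B@(2,3) -> caps B=0 W=0
Move 4: W@(3,3) -> caps B=0 W=0
Move 5: B@(0,0) -> caps B=0 W=0
Move 6: W@(2,0) -> caps B=0 W=0
Move 7: B@(2,2) -> caps B=0 W=0
Move 8: W@(0,1) -> caps B=0 W=0
Move 9: B@(1,1) -> caps B=0 W=0
Move 10: W@(3,0) -> caps B=0 W=0
Move 11: B@(3,1) -> caps B=2 W=0
Move 12: W@(1,0) -> caps B=2 W=1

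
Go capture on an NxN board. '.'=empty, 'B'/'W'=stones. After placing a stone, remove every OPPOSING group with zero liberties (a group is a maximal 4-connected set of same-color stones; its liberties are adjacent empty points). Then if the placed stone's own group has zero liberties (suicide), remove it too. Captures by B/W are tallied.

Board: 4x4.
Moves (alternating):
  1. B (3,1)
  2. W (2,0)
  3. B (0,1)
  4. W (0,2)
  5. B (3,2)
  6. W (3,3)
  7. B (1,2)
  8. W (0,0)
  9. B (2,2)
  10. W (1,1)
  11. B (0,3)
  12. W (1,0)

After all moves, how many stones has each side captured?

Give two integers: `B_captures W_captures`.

Move 1: B@(3,1) -> caps B=0 W=0
Move 2: W@(2,0) -> caps B=0 W=0
Move 3: B@(0,1) -> caps B=0 W=0
Move 4: W@(0,2) -> caps B=0 W=0
Move 5: B@(3,2) -> caps B=0 W=0
Move 6: W@(3,3) -> caps B=0 W=0
Move 7: B@(1,2) -> caps B=0 W=0
Move 8: W@(0,0) -> caps B=0 W=0
Move 9: B@(2,2) -> caps B=0 W=0
Move 10: W@(1,1) -> caps B=0 W=1
Move 11: B@(0,3) -> caps B=0 W=1
Move 12: W@(1,0) -> caps B=0 W=1

Answer: 0 1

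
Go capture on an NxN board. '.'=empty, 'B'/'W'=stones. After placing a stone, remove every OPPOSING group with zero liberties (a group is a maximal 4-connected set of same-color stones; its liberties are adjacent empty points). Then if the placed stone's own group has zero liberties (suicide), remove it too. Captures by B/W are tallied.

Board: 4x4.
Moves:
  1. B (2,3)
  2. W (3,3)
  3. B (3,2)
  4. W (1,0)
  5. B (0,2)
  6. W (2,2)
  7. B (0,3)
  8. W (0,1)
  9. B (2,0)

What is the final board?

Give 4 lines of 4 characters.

Answer: .WBB
W...
B.WB
..B.

Derivation:
Move 1: B@(2,3) -> caps B=0 W=0
Move 2: W@(3,3) -> caps B=0 W=0
Move 3: B@(3,2) -> caps B=1 W=0
Move 4: W@(1,0) -> caps B=1 W=0
Move 5: B@(0,2) -> caps B=1 W=0
Move 6: W@(2,2) -> caps B=1 W=0
Move 7: B@(0,3) -> caps B=1 W=0
Move 8: W@(0,1) -> caps B=1 W=0
Move 9: B@(2,0) -> caps B=1 W=0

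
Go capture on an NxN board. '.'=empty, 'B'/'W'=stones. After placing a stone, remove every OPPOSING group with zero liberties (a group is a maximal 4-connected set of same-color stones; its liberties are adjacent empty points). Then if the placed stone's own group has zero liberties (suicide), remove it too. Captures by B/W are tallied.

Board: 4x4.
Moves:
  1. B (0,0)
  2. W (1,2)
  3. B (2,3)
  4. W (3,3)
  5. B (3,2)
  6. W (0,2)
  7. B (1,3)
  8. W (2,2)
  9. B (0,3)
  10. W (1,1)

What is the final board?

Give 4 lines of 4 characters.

Answer: B.WB
.WWB
..WB
..B.

Derivation:
Move 1: B@(0,0) -> caps B=0 W=0
Move 2: W@(1,2) -> caps B=0 W=0
Move 3: B@(2,3) -> caps B=0 W=0
Move 4: W@(3,3) -> caps B=0 W=0
Move 5: B@(3,2) -> caps B=1 W=0
Move 6: W@(0,2) -> caps B=1 W=0
Move 7: B@(1,3) -> caps B=1 W=0
Move 8: W@(2,2) -> caps B=1 W=0
Move 9: B@(0,3) -> caps B=1 W=0
Move 10: W@(1,1) -> caps B=1 W=0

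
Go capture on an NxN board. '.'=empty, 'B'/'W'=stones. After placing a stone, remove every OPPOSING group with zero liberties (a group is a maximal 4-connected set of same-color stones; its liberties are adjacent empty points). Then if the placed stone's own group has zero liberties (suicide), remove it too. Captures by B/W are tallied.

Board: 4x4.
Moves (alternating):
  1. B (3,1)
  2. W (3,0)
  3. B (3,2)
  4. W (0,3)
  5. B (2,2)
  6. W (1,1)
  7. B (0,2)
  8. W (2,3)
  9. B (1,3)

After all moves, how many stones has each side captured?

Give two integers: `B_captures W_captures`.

Answer: 1 0

Derivation:
Move 1: B@(3,1) -> caps B=0 W=0
Move 2: W@(3,0) -> caps B=0 W=0
Move 3: B@(3,2) -> caps B=0 W=0
Move 4: W@(0,3) -> caps B=0 W=0
Move 5: B@(2,2) -> caps B=0 W=0
Move 6: W@(1,1) -> caps B=0 W=0
Move 7: B@(0,2) -> caps B=0 W=0
Move 8: W@(2,3) -> caps B=0 W=0
Move 9: B@(1,3) -> caps B=1 W=0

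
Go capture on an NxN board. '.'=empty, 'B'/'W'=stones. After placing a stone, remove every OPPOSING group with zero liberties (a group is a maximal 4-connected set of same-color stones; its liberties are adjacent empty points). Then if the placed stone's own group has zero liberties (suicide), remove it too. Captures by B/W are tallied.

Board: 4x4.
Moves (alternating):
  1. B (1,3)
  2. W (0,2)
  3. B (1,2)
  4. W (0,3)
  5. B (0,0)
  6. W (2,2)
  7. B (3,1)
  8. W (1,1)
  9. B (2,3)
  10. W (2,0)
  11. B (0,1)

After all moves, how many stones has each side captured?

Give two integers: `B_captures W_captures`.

Answer: 2 0

Derivation:
Move 1: B@(1,3) -> caps B=0 W=0
Move 2: W@(0,2) -> caps B=0 W=0
Move 3: B@(1,2) -> caps B=0 W=0
Move 4: W@(0,3) -> caps B=0 W=0
Move 5: B@(0,0) -> caps B=0 W=0
Move 6: W@(2,2) -> caps B=0 W=0
Move 7: B@(3,1) -> caps B=0 W=0
Move 8: W@(1,1) -> caps B=0 W=0
Move 9: B@(2,3) -> caps B=0 W=0
Move 10: W@(2,0) -> caps B=0 W=0
Move 11: B@(0,1) -> caps B=2 W=0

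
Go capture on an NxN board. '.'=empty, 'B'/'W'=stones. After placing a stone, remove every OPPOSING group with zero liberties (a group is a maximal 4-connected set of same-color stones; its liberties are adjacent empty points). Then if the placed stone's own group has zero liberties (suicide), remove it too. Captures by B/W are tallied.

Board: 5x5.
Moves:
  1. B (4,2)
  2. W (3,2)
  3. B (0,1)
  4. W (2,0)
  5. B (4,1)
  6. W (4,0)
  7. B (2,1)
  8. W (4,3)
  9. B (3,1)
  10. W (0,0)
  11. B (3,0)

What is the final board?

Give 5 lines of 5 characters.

Move 1: B@(4,2) -> caps B=0 W=0
Move 2: W@(3,2) -> caps B=0 W=0
Move 3: B@(0,1) -> caps B=0 W=0
Move 4: W@(2,0) -> caps B=0 W=0
Move 5: B@(4,1) -> caps B=0 W=0
Move 6: W@(4,0) -> caps B=0 W=0
Move 7: B@(2,1) -> caps B=0 W=0
Move 8: W@(4,3) -> caps B=0 W=0
Move 9: B@(3,1) -> caps B=0 W=0
Move 10: W@(0,0) -> caps B=0 W=0
Move 11: B@(3,0) -> caps B=1 W=0

Answer: WB...
.....
WB...
BBW..
.BBW.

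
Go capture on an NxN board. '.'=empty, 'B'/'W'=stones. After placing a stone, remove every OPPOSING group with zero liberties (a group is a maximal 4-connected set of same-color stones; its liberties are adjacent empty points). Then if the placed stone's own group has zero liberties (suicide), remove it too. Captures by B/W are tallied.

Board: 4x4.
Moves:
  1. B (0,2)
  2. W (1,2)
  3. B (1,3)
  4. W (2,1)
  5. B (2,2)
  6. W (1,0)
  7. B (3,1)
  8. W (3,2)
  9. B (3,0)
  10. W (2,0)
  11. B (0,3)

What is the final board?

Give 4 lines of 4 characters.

Answer: ..BB
W.WB
WWB.
..W.

Derivation:
Move 1: B@(0,2) -> caps B=0 W=0
Move 2: W@(1,2) -> caps B=0 W=0
Move 3: B@(1,3) -> caps B=0 W=0
Move 4: W@(2,1) -> caps B=0 W=0
Move 5: B@(2,2) -> caps B=0 W=0
Move 6: W@(1,0) -> caps B=0 W=0
Move 7: B@(3,1) -> caps B=0 W=0
Move 8: W@(3,2) -> caps B=0 W=0
Move 9: B@(3,0) -> caps B=0 W=0
Move 10: W@(2,0) -> caps B=0 W=2
Move 11: B@(0,3) -> caps B=0 W=2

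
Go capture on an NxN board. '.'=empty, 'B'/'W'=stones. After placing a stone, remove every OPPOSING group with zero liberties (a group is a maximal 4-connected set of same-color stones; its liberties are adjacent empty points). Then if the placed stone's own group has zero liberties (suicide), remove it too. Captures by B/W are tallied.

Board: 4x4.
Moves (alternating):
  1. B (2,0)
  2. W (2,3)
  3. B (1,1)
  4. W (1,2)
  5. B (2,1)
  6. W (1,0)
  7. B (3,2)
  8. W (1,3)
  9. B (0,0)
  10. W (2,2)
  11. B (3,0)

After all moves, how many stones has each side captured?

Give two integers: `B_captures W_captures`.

Answer: 1 0

Derivation:
Move 1: B@(2,0) -> caps B=0 W=0
Move 2: W@(2,3) -> caps B=0 W=0
Move 3: B@(1,1) -> caps B=0 W=0
Move 4: W@(1,2) -> caps B=0 W=0
Move 5: B@(2,1) -> caps B=0 W=0
Move 6: W@(1,0) -> caps B=0 W=0
Move 7: B@(3,2) -> caps B=0 W=0
Move 8: W@(1,3) -> caps B=0 W=0
Move 9: B@(0,0) -> caps B=1 W=0
Move 10: W@(2,2) -> caps B=1 W=0
Move 11: B@(3,0) -> caps B=1 W=0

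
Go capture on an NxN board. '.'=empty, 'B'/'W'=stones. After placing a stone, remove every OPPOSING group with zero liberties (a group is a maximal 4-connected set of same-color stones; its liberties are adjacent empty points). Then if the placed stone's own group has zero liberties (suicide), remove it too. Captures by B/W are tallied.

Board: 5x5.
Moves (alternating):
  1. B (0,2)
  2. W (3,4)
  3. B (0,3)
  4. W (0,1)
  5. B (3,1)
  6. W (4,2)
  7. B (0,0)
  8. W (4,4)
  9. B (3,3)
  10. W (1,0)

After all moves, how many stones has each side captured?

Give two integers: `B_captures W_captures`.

Move 1: B@(0,2) -> caps B=0 W=0
Move 2: W@(3,4) -> caps B=0 W=0
Move 3: B@(0,3) -> caps B=0 W=0
Move 4: W@(0,1) -> caps B=0 W=0
Move 5: B@(3,1) -> caps B=0 W=0
Move 6: W@(4,2) -> caps B=0 W=0
Move 7: B@(0,0) -> caps B=0 W=0
Move 8: W@(4,4) -> caps B=0 W=0
Move 9: B@(3,3) -> caps B=0 W=0
Move 10: W@(1,0) -> caps B=0 W=1

Answer: 0 1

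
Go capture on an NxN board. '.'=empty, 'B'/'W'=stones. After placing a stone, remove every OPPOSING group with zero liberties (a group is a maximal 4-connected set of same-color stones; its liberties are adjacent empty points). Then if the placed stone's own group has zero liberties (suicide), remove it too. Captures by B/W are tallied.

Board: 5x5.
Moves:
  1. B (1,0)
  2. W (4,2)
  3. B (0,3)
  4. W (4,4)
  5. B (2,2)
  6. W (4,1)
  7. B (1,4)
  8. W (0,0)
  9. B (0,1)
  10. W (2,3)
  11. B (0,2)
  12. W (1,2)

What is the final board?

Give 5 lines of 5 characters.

Answer: .BBB.
B.W.B
..BW.
.....
.WW.W

Derivation:
Move 1: B@(1,0) -> caps B=0 W=0
Move 2: W@(4,2) -> caps B=0 W=0
Move 3: B@(0,3) -> caps B=0 W=0
Move 4: W@(4,4) -> caps B=0 W=0
Move 5: B@(2,2) -> caps B=0 W=0
Move 6: W@(4,1) -> caps B=0 W=0
Move 7: B@(1,4) -> caps B=0 W=0
Move 8: W@(0,0) -> caps B=0 W=0
Move 9: B@(0,1) -> caps B=1 W=0
Move 10: W@(2,3) -> caps B=1 W=0
Move 11: B@(0,2) -> caps B=1 W=0
Move 12: W@(1,2) -> caps B=1 W=0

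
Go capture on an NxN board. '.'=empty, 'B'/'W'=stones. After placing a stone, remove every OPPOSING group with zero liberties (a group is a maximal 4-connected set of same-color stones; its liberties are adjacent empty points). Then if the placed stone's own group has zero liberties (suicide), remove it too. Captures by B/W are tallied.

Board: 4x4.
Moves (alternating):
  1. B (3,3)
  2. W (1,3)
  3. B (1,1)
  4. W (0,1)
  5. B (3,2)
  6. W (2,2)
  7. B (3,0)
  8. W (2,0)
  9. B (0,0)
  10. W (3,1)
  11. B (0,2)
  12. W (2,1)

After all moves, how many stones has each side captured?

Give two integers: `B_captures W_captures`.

Move 1: B@(3,3) -> caps B=0 W=0
Move 2: W@(1,3) -> caps B=0 W=0
Move 3: B@(1,1) -> caps B=0 W=0
Move 4: W@(0,1) -> caps B=0 W=0
Move 5: B@(3,2) -> caps B=0 W=0
Move 6: W@(2,2) -> caps B=0 W=0
Move 7: B@(3,0) -> caps B=0 W=0
Move 8: W@(2,0) -> caps B=0 W=0
Move 9: B@(0,0) -> caps B=0 W=0
Move 10: W@(3,1) -> caps B=0 W=1
Move 11: B@(0,2) -> caps B=1 W=1
Move 12: W@(2,1) -> caps B=1 W=1

Answer: 1 1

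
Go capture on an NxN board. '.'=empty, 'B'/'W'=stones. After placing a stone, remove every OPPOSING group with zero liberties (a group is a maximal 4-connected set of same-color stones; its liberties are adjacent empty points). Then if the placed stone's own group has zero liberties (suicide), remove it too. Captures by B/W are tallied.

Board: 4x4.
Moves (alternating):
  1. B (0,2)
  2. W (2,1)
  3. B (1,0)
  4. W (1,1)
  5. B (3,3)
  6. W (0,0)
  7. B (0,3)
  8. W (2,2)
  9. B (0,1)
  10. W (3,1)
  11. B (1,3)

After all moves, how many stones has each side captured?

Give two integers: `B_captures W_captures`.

Answer: 1 0

Derivation:
Move 1: B@(0,2) -> caps B=0 W=0
Move 2: W@(2,1) -> caps B=0 W=0
Move 3: B@(1,0) -> caps B=0 W=0
Move 4: W@(1,1) -> caps B=0 W=0
Move 5: B@(3,3) -> caps B=0 W=0
Move 6: W@(0,0) -> caps B=0 W=0
Move 7: B@(0,3) -> caps B=0 W=0
Move 8: W@(2,2) -> caps B=0 W=0
Move 9: B@(0,1) -> caps B=1 W=0
Move 10: W@(3,1) -> caps B=1 W=0
Move 11: B@(1,3) -> caps B=1 W=0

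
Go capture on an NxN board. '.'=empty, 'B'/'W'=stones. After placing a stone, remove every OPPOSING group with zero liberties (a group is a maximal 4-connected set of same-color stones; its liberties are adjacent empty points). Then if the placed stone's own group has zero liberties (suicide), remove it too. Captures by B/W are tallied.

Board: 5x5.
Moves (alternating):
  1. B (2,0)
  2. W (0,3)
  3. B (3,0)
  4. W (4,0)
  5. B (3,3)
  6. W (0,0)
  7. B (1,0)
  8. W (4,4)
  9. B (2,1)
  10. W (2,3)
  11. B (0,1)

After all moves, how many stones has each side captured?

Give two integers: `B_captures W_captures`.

Move 1: B@(2,0) -> caps B=0 W=0
Move 2: W@(0,3) -> caps B=0 W=0
Move 3: B@(3,0) -> caps B=0 W=0
Move 4: W@(4,0) -> caps B=0 W=0
Move 5: B@(3,3) -> caps B=0 W=0
Move 6: W@(0,0) -> caps B=0 W=0
Move 7: B@(1,0) -> caps B=0 W=0
Move 8: W@(4,4) -> caps B=0 W=0
Move 9: B@(2,1) -> caps B=0 W=0
Move 10: W@(2,3) -> caps B=0 W=0
Move 11: B@(0,1) -> caps B=1 W=0

Answer: 1 0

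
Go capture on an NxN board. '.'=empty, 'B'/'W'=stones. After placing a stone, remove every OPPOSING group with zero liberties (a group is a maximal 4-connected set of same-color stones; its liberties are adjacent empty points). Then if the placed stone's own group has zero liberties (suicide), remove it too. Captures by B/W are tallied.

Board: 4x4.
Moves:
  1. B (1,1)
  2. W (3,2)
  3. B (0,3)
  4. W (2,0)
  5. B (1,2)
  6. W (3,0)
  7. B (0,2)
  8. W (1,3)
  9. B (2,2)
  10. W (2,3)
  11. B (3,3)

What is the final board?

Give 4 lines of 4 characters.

Answer: ..BB
.BB.
W.B.
W.WB

Derivation:
Move 1: B@(1,1) -> caps B=0 W=0
Move 2: W@(3,2) -> caps B=0 W=0
Move 3: B@(0,3) -> caps B=0 W=0
Move 4: W@(2,0) -> caps B=0 W=0
Move 5: B@(1,2) -> caps B=0 W=0
Move 6: W@(3,0) -> caps B=0 W=0
Move 7: B@(0,2) -> caps B=0 W=0
Move 8: W@(1,3) -> caps B=0 W=0
Move 9: B@(2,2) -> caps B=0 W=0
Move 10: W@(2,3) -> caps B=0 W=0
Move 11: B@(3,3) -> caps B=2 W=0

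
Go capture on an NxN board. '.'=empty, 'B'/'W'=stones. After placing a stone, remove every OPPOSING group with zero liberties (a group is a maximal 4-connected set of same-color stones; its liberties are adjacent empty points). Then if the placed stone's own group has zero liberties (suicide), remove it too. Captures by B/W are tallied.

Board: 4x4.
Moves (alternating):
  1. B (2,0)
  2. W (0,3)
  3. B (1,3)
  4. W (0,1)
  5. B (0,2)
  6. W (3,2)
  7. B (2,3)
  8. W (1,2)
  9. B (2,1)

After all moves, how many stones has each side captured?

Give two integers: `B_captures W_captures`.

Answer: 1 0

Derivation:
Move 1: B@(2,0) -> caps B=0 W=0
Move 2: W@(0,3) -> caps B=0 W=0
Move 3: B@(1,3) -> caps B=0 W=0
Move 4: W@(0,1) -> caps B=0 W=0
Move 5: B@(0,2) -> caps B=1 W=0
Move 6: W@(3,2) -> caps B=1 W=0
Move 7: B@(2,3) -> caps B=1 W=0
Move 8: W@(1,2) -> caps B=1 W=0
Move 9: B@(2,1) -> caps B=1 W=0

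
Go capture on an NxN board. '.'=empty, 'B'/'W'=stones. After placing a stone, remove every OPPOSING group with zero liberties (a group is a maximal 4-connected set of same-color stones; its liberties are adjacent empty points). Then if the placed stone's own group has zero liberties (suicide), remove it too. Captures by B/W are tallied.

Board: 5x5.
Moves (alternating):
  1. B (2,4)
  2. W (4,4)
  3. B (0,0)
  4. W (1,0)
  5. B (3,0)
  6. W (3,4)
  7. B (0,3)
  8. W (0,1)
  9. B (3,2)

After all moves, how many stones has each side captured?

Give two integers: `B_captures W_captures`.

Move 1: B@(2,4) -> caps B=0 W=0
Move 2: W@(4,4) -> caps B=0 W=0
Move 3: B@(0,0) -> caps B=0 W=0
Move 4: W@(1,0) -> caps B=0 W=0
Move 5: B@(3,0) -> caps B=0 W=0
Move 6: W@(3,4) -> caps B=0 W=0
Move 7: B@(0,3) -> caps B=0 W=0
Move 8: W@(0,1) -> caps B=0 W=1
Move 9: B@(3,2) -> caps B=0 W=1

Answer: 0 1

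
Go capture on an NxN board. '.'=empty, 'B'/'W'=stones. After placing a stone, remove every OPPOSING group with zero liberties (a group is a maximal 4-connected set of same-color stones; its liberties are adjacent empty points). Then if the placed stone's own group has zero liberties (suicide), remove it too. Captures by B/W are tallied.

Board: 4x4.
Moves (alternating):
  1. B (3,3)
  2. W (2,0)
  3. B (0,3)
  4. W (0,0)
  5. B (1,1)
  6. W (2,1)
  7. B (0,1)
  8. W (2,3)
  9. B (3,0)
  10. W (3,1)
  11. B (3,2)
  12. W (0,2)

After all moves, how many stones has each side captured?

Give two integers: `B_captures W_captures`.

Move 1: B@(3,3) -> caps B=0 W=0
Move 2: W@(2,0) -> caps B=0 W=0
Move 3: B@(0,3) -> caps B=0 W=0
Move 4: W@(0,0) -> caps B=0 W=0
Move 5: B@(1,1) -> caps B=0 W=0
Move 6: W@(2,1) -> caps B=0 W=0
Move 7: B@(0,1) -> caps B=0 W=0
Move 8: W@(2,3) -> caps B=0 W=0
Move 9: B@(3,0) -> caps B=0 W=0
Move 10: W@(3,1) -> caps B=0 W=1
Move 11: B@(3,2) -> caps B=0 W=1
Move 12: W@(0,2) -> caps B=0 W=1

Answer: 0 1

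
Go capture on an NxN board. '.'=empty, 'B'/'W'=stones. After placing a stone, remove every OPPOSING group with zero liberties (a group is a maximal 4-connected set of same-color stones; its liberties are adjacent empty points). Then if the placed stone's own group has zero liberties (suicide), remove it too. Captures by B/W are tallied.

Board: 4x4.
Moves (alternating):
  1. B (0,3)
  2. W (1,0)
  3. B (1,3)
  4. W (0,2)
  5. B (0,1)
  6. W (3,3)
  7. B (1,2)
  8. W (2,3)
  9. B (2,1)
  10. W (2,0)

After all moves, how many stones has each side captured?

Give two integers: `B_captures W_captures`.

Answer: 1 0

Derivation:
Move 1: B@(0,3) -> caps B=0 W=0
Move 2: W@(1,0) -> caps B=0 W=0
Move 3: B@(1,3) -> caps B=0 W=0
Move 4: W@(0,2) -> caps B=0 W=0
Move 5: B@(0,1) -> caps B=0 W=0
Move 6: W@(3,3) -> caps B=0 W=0
Move 7: B@(1,2) -> caps B=1 W=0
Move 8: W@(2,3) -> caps B=1 W=0
Move 9: B@(2,1) -> caps B=1 W=0
Move 10: W@(2,0) -> caps B=1 W=0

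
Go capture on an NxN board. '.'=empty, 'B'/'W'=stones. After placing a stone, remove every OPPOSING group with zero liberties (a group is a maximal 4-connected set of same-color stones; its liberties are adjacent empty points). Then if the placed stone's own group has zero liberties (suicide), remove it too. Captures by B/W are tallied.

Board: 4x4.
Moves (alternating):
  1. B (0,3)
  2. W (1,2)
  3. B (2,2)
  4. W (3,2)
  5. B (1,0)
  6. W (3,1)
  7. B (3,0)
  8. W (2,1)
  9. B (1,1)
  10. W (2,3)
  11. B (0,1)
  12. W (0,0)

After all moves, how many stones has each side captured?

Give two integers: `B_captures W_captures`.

Move 1: B@(0,3) -> caps B=0 W=0
Move 2: W@(1,2) -> caps B=0 W=0
Move 3: B@(2,2) -> caps B=0 W=0
Move 4: W@(3,2) -> caps B=0 W=0
Move 5: B@(1,0) -> caps B=0 W=0
Move 6: W@(3,1) -> caps B=0 W=0
Move 7: B@(3,0) -> caps B=0 W=0
Move 8: W@(2,1) -> caps B=0 W=0
Move 9: B@(1,1) -> caps B=0 W=0
Move 10: W@(2,3) -> caps B=0 W=1
Move 11: B@(0,1) -> caps B=0 W=1
Move 12: W@(0,0) -> caps B=0 W=1

Answer: 0 1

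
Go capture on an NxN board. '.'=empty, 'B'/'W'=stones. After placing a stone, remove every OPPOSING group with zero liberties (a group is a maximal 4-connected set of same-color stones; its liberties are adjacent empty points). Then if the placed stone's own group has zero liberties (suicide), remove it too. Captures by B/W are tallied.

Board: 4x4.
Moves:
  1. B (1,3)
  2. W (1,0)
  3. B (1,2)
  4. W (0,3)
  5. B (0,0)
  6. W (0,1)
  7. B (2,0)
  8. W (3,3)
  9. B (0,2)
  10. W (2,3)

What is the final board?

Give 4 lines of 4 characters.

Move 1: B@(1,3) -> caps B=0 W=0
Move 2: W@(1,0) -> caps B=0 W=0
Move 3: B@(1,2) -> caps B=0 W=0
Move 4: W@(0,3) -> caps B=0 W=0
Move 5: B@(0,0) -> caps B=0 W=0
Move 6: W@(0,1) -> caps B=0 W=1
Move 7: B@(2,0) -> caps B=0 W=1
Move 8: W@(3,3) -> caps B=0 W=1
Move 9: B@(0,2) -> caps B=1 W=1
Move 10: W@(2,3) -> caps B=1 W=1

Answer: .WB.
W.BB
B..W
...W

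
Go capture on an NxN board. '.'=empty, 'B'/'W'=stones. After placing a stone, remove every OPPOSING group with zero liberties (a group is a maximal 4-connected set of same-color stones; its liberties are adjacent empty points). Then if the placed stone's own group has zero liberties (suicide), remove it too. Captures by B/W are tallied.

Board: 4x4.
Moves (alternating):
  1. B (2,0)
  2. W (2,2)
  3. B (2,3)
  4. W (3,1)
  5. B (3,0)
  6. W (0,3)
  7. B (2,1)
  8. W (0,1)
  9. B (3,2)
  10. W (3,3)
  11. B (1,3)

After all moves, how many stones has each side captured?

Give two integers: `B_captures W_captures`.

Move 1: B@(2,0) -> caps B=0 W=0
Move 2: W@(2,2) -> caps B=0 W=0
Move 3: B@(2,3) -> caps B=0 W=0
Move 4: W@(3,1) -> caps B=0 W=0
Move 5: B@(3,0) -> caps B=0 W=0
Move 6: W@(0,3) -> caps B=0 W=0
Move 7: B@(2,1) -> caps B=0 W=0
Move 8: W@(0,1) -> caps B=0 W=0
Move 9: B@(3,2) -> caps B=1 W=0
Move 10: W@(3,3) -> caps B=1 W=0
Move 11: B@(1,3) -> caps B=1 W=0

Answer: 1 0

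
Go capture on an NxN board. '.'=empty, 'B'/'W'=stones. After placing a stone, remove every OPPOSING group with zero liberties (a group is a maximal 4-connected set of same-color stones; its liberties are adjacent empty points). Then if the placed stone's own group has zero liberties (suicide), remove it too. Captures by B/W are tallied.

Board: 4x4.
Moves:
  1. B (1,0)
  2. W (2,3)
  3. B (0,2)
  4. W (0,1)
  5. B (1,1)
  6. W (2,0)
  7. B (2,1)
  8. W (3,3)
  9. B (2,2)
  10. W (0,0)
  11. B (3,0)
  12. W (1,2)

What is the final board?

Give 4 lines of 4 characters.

Answer: ..B.
BBW.
.BBW
B..W

Derivation:
Move 1: B@(1,0) -> caps B=0 W=0
Move 2: W@(2,3) -> caps B=0 W=0
Move 3: B@(0,2) -> caps B=0 W=0
Move 4: W@(0,1) -> caps B=0 W=0
Move 5: B@(1,1) -> caps B=0 W=0
Move 6: W@(2,0) -> caps B=0 W=0
Move 7: B@(2,1) -> caps B=0 W=0
Move 8: W@(3,3) -> caps B=0 W=0
Move 9: B@(2,2) -> caps B=0 W=0
Move 10: W@(0,0) -> caps B=0 W=0
Move 11: B@(3,0) -> caps B=1 W=0
Move 12: W@(1,2) -> caps B=1 W=0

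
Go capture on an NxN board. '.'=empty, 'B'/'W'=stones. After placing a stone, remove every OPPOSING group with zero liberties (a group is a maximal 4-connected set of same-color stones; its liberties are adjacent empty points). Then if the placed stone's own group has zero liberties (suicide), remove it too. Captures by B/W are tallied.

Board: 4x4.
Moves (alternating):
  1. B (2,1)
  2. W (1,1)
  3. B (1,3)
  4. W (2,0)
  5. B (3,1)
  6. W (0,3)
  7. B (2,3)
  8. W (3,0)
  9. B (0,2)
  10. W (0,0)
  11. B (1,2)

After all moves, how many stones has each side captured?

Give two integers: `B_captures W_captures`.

Move 1: B@(2,1) -> caps B=0 W=0
Move 2: W@(1,1) -> caps B=0 W=0
Move 3: B@(1,3) -> caps B=0 W=0
Move 4: W@(2,0) -> caps B=0 W=0
Move 5: B@(3,1) -> caps B=0 W=0
Move 6: W@(0,3) -> caps B=0 W=0
Move 7: B@(2,3) -> caps B=0 W=0
Move 8: W@(3,0) -> caps B=0 W=0
Move 9: B@(0,2) -> caps B=1 W=0
Move 10: W@(0,0) -> caps B=1 W=0
Move 11: B@(1,2) -> caps B=1 W=0

Answer: 1 0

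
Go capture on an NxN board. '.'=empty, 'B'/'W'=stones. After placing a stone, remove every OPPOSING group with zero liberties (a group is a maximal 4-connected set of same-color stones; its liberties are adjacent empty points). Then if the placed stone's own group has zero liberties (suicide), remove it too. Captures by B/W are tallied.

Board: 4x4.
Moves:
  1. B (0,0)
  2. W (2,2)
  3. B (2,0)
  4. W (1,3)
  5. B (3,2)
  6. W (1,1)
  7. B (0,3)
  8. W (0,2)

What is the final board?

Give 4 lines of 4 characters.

Move 1: B@(0,0) -> caps B=0 W=0
Move 2: W@(2,2) -> caps B=0 W=0
Move 3: B@(2,0) -> caps B=0 W=0
Move 4: W@(1,3) -> caps B=0 W=0
Move 5: B@(3,2) -> caps B=0 W=0
Move 6: W@(1,1) -> caps B=0 W=0
Move 7: B@(0,3) -> caps B=0 W=0
Move 8: W@(0,2) -> caps B=0 W=1

Answer: B.W.
.W.W
B.W.
..B.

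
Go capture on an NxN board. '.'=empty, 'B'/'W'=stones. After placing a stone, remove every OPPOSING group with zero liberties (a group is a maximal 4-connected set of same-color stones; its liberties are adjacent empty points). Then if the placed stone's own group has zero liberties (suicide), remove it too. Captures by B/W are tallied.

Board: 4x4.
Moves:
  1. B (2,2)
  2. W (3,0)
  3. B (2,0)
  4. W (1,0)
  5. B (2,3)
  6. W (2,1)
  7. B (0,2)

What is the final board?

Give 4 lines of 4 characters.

Answer: ..B.
W...
.WBB
W...

Derivation:
Move 1: B@(2,2) -> caps B=0 W=0
Move 2: W@(3,0) -> caps B=0 W=0
Move 3: B@(2,0) -> caps B=0 W=0
Move 4: W@(1,0) -> caps B=0 W=0
Move 5: B@(2,3) -> caps B=0 W=0
Move 6: W@(2,1) -> caps B=0 W=1
Move 7: B@(0,2) -> caps B=0 W=1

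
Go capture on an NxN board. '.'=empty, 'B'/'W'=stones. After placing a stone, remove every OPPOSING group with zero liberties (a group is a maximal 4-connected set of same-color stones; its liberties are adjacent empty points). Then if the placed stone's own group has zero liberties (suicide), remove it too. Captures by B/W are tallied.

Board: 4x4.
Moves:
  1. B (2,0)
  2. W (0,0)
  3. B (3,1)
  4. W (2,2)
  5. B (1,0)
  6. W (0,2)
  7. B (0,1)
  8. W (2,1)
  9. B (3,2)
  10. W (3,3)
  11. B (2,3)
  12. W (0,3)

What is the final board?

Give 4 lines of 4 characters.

Move 1: B@(2,0) -> caps B=0 W=0
Move 2: W@(0,0) -> caps B=0 W=0
Move 3: B@(3,1) -> caps B=0 W=0
Move 4: W@(2,2) -> caps B=0 W=0
Move 5: B@(1,0) -> caps B=0 W=0
Move 6: W@(0,2) -> caps B=0 W=0
Move 7: B@(0,1) -> caps B=1 W=0
Move 8: W@(2,1) -> caps B=1 W=0
Move 9: B@(3,2) -> caps B=1 W=0
Move 10: W@(3,3) -> caps B=1 W=0
Move 11: B@(2,3) -> caps B=2 W=0
Move 12: W@(0,3) -> caps B=2 W=0

Answer: .BWW
B...
BWWB
.BB.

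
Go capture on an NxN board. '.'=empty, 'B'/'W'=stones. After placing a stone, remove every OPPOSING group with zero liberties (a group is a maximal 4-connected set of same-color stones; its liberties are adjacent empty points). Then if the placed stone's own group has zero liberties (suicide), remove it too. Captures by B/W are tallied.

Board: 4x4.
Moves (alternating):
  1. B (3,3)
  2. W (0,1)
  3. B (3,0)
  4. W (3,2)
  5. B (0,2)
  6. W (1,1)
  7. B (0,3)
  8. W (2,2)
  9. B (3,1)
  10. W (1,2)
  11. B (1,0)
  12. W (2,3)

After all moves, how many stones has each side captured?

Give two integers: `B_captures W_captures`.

Move 1: B@(3,3) -> caps B=0 W=0
Move 2: W@(0,1) -> caps B=0 W=0
Move 3: B@(3,0) -> caps B=0 W=0
Move 4: W@(3,2) -> caps B=0 W=0
Move 5: B@(0,2) -> caps B=0 W=0
Move 6: W@(1,1) -> caps B=0 W=0
Move 7: B@(0,3) -> caps B=0 W=0
Move 8: W@(2,2) -> caps B=0 W=0
Move 9: B@(3,1) -> caps B=0 W=0
Move 10: W@(1,2) -> caps B=0 W=0
Move 11: B@(1,0) -> caps B=0 W=0
Move 12: W@(2,3) -> caps B=0 W=1

Answer: 0 1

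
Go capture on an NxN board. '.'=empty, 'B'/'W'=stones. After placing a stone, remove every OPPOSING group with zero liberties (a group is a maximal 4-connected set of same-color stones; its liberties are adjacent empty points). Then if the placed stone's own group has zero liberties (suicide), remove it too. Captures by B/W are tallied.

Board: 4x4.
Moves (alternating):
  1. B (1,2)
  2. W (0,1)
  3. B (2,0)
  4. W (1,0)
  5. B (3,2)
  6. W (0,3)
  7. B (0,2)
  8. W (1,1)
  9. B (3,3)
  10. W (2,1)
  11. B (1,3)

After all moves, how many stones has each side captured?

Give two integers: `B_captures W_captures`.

Move 1: B@(1,2) -> caps B=0 W=0
Move 2: W@(0,1) -> caps B=0 W=0
Move 3: B@(2,0) -> caps B=0 W=0
Move 4: W@(1,0) -> caps B=0 W=0
Move 5: B@(3,2) -> caps B=0 W=0
Move 6: W@(0,3) -> caps B=0 W=0
Move 7: B@(0,2) -> caps B=0 W=0
Move 8: W@(1,1) -> caps B=0 W=0
Move 9: B@(3,3) -> caps B=0 W=0
Move 10: W@(2,1) -> caps B=0 W=0
Move 11: B@(1,3) -> caps B=1 W=0

Answer: 1 0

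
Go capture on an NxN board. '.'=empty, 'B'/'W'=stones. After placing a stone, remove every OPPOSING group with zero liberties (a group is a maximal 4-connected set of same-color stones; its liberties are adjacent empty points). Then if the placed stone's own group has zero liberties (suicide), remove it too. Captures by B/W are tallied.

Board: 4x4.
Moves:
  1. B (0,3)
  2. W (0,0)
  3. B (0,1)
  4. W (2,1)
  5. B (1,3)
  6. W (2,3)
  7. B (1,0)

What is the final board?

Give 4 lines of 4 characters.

Move 1: B@(0,3) -> caps B=0 W=0
Move 2: W@(0,0) -> caps B=0 W=0
Move 3: B@(0,1) -> caps B=0 W=0
Move 4: W@(2,1) -> caps B=0 W=0
Move 5: B@(1,3) -> caps B=0 W=0
Move 6: W@(2,3) -> caps B=0 W=0
Move 7: B@(1,0) -> caps B=1 W=0

Answer: .B.B
B..B
.W.W
....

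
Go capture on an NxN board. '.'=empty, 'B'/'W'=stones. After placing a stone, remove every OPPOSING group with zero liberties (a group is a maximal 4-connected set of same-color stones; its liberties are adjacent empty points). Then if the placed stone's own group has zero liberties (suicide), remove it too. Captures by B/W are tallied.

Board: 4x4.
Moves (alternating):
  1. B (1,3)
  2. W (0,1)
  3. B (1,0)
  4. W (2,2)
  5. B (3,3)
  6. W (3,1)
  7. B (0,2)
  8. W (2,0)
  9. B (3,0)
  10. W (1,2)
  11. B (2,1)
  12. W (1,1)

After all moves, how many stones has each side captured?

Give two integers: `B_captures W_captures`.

Move 1: B@(1,3) -> caps B=0 W=0
Move 2: W@(0,1) -> caps B=0 W=0
Move 3: B@(1,0) -> caps B=0 W=0
Move 4: W@(2,2) -> caps B=0 W=0
Move 5: B@(3,3) -> caps B=0 W=0
Move 6: W@(3,1) -> caps B=0 W=0
Move 7: B@(0,2) -> caps B=0 W=0
Move 8: W@(2,0) -> caps B=0 W=0
Move 9: B@(3,0) -> caps B=0 W=0
Move 10: W@(1,2) -> caps B=0 W=0
Move 11: B@(2,1) -> caps B=0 W=0
Move 12: W@(1,1) -> caps B=0 W=1

Answer: 0 1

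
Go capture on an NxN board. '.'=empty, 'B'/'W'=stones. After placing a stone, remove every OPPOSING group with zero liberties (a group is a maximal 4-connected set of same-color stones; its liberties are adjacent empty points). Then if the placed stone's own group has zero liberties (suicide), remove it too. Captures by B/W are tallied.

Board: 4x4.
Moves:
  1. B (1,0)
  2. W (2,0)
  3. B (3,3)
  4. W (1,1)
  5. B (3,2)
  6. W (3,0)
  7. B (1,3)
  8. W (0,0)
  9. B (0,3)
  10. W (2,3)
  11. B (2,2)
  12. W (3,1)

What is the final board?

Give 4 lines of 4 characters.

Answer: W..B
.W.B
W.B.
WWBB

Derivation:
Move 1: B@(1,0) -> caps B=0 W=0
Move 2: W@(2,0) -> caps B=0 W=0
Move 3: B@(3,3) -> caps B=0 W=0
Move 4: W@(1,1) -> caps B=0 W=0
Move 5: B@(3,2) -> caps B=0 W=0
Move 6: W@(3,0) -> caps B=0 W=0
Move 7: B@(1,3) -> caps B=0 W=0
Move 8: W@(0,0) -> caps B=0 W=1
Move 9: B@(0,3) -> caps B=0 W=1
Move 10: W@(2,3) -> caps B=0 W=1
Move 11: B@(2,2) -> caps B=1 W=1
Move 12: W@(3,1) -> caps B=1 W=1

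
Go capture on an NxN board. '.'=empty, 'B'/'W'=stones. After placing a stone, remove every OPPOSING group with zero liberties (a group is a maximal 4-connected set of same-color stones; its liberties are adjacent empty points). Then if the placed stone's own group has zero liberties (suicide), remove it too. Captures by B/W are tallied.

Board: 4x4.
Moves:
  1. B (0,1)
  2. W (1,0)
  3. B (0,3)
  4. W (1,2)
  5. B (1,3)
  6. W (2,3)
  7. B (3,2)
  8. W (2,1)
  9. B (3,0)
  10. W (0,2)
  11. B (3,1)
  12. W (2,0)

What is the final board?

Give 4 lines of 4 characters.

Answer: .BW.
W.W.
WW.W
BBB.

Derivation:
Move 1: B@(0,1) -> caps B=0 W=0
Move 2: W@(1,0) -> caps B=0 W=0
Move 3: B@(0,3) -> caps B=0 W=0
Move 4: W@(1,2) -> caps B=0 W=0
Move 5: B@(1,3) -> caps B=0 W=0
Move 6: W@(2,3) -> caps B=0 W=0
Move 7: B@(3,2) -> caps B=0 W=0
Move 8: W@(2,1) -> caps B=0 W=0
Move 9: B@(3,0) -> caps B=0 W=0
Move 10: W@(0,2) -> caps B=0 W=2
Move 11: B@(3,1) -> caps B=0 W=2
Move 12: W@(2,0) -> caps B=0 W=2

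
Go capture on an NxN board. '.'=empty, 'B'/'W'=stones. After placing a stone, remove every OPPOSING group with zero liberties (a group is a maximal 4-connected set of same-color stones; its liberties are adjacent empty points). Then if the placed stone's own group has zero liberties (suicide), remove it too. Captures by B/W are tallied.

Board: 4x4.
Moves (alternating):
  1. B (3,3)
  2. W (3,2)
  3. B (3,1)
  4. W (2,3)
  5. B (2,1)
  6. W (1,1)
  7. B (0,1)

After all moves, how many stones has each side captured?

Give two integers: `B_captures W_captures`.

Move 1: B@(3,3) -> caps B=0 W=0
Move 2: W@(3,2) -> caps B=0 W=0
Move 3: B@(3,1) -> caps B=0 W=0
Move 4: W@(2,3) -> caps B=0 W=1
Move 5: B@(2,1) -> caps B=0 W=1
Move 6: W@(1,1) -> caps B=0 W=1
Move 7: B@(0,1) -> caps B=0 W=1

Answer: 0 1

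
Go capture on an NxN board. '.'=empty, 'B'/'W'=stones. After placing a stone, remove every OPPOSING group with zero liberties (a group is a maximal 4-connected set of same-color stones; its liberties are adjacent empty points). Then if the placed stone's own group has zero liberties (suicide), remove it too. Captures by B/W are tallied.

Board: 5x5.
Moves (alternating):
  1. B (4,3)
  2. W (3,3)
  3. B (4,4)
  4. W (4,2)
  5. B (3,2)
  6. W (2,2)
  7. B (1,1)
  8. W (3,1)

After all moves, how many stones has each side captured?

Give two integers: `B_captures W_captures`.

Move 1: B@(4,3) -> caps B=0 W=0
Move 2: W@(3,3) -> caps B=0 W=0
Move 3: B@(4,4) -> caps B=0 W=0
Move 4: W@(4,2) -> caps B=0 W=0
Move 5: B@(3,2) -> caps B=0 W=0
Move 6: W@(2,2) -> caps B=0 W=0
Move 7: B@(1,1) -> caps B=0 W=0
Move 8: W@(3,1) -> caps B=0 W=1

Answer: 0 1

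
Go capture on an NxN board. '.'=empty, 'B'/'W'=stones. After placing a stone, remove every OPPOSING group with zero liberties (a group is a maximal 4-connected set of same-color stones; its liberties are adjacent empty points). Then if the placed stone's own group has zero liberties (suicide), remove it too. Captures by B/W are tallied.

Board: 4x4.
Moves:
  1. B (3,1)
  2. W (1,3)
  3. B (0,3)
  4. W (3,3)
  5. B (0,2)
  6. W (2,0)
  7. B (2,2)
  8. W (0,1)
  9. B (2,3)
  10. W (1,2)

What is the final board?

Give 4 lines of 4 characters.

Answer: .W..
..WW
W.BB
.B.W

Derivation:
Move 1: B@(3,1) -> caps B=0 W=0
Move 2: W@(1,3) -> caps B=0 W=0
Move 3: B@(0,3) -> caps B=0 W=0
Move 4: W@(3,3) -> caps B=0 W=0
Move 5: B@(0,2) -> caps B=0 W=0
Move 6: W@(2,0) -> caps B=0 W=0
Move 7: B@(2,2) -> caps B=0 W=0
Move 8: W@(0,1) -> caps B=0 W=0
Move 9: B@(2,3) -> caps B=0 W=0
Move 10: W@(1,2) -> caps B=0 W=2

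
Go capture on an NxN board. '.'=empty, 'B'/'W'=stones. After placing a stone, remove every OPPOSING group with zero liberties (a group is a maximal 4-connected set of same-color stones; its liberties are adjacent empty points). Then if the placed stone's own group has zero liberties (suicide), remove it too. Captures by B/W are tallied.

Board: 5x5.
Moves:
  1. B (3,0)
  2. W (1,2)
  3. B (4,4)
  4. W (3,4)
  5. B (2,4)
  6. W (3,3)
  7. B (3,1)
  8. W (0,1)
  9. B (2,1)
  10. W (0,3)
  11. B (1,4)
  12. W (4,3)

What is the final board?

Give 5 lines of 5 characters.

Answer: .W.W.
..W.B
.B..B
BB.WW
...W.

Derivation:
Move 1: B@(3,0) -> caps B=0 W=0
Move 2: W@(1,2) -> caps B=0 W=0
Move 3: B@(4,4) -> caps B=0 W=0
Move 4: W@(3,4) -> caps B=0 W=0
Move 5: B@(2,4) -> caps B=0 W=0
Move 6: W@(3,3) -> caps B=0 W=0
Move 7: B@(3,1) -> caps B=0 W=0
Move 8: W@(0,1) -> caps B=0 W=0
Move 9: B@(2,1) -> caps B=0 W=0
Move 10: W@(0,3) -> caps B=0 W=0
Move 11: B@(1,4) -> caps B=0 W=0
Move 12: W@(4,3) -> caps B=0 W=1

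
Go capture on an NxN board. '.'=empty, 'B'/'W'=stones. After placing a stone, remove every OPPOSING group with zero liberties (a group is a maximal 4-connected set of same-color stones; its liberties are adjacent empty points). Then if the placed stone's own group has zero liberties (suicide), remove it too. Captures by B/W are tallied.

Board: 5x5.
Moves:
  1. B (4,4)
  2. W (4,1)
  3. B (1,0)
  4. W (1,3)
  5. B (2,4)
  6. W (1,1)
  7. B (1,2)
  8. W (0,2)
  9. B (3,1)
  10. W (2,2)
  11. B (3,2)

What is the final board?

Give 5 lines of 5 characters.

Move 1: B@(4,4) -> caps B=0 W=0
Move 2: W@(4,1) -> caps B=0 W=0
Move 3: B@(1,0) -> caps B=0 W=0
Move 4: W@(1,3) -> caps B=0 W=0
Move 5: B@(2,4) -> caps B=0 W=0
Move 6: W@(1,1) -> caps B=0 W=0
Move 7: B@(1,2) -> caps B=0 W=0
Move 8: W@(0,2) -> caps B=0 W=0
Move 9: B@(3,1) -> caps B=0 W=0
Move 10: W@(2,2) -> caps B=0 W=1
Move 11: B@(3,2) -> caps B=0 W=1

Answer: ..W..
BW.W.
..W.B
.BB..
.W..B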